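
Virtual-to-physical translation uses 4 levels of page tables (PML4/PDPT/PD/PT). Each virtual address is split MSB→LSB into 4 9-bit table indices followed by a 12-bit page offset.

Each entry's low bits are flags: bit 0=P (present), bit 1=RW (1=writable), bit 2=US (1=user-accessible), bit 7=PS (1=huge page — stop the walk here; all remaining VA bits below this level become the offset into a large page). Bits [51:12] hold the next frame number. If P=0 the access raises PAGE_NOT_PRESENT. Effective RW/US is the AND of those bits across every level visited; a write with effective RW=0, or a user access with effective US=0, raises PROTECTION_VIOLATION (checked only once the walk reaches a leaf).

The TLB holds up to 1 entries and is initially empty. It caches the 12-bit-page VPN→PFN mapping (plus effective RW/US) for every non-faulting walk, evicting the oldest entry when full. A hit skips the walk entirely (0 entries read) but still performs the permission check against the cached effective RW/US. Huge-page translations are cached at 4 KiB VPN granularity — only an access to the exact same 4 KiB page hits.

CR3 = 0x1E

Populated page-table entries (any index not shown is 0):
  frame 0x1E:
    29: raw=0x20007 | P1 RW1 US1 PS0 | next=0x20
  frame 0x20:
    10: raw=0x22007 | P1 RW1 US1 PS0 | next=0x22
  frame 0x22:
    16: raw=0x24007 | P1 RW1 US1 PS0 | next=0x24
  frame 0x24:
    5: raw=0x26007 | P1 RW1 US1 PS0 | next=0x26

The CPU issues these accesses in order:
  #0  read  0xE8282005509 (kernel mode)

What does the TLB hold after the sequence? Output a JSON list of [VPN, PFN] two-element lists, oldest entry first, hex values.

Trace:
#0 VA=0xE8282005509 (r,kernel):
  [0] read 0x1E idx=29: raw=0x20007 flags P=1 W=1 U=1 S=0
  [1] read 0x20 idx=10: raw=0x22007 flags P=1 W=1 U=1 S=0
  [2] read 0x22 idx=16: raw=0x24007 flags P=1 W=1 U=1 S=0
  [3] read 0x24 idx=5: raw=0x26007 flags P=1 W=1 U=1 S=0
  ⇒ phys 0x26509  [4 reads]

TLB: [["0xE8282005", "0x26"]]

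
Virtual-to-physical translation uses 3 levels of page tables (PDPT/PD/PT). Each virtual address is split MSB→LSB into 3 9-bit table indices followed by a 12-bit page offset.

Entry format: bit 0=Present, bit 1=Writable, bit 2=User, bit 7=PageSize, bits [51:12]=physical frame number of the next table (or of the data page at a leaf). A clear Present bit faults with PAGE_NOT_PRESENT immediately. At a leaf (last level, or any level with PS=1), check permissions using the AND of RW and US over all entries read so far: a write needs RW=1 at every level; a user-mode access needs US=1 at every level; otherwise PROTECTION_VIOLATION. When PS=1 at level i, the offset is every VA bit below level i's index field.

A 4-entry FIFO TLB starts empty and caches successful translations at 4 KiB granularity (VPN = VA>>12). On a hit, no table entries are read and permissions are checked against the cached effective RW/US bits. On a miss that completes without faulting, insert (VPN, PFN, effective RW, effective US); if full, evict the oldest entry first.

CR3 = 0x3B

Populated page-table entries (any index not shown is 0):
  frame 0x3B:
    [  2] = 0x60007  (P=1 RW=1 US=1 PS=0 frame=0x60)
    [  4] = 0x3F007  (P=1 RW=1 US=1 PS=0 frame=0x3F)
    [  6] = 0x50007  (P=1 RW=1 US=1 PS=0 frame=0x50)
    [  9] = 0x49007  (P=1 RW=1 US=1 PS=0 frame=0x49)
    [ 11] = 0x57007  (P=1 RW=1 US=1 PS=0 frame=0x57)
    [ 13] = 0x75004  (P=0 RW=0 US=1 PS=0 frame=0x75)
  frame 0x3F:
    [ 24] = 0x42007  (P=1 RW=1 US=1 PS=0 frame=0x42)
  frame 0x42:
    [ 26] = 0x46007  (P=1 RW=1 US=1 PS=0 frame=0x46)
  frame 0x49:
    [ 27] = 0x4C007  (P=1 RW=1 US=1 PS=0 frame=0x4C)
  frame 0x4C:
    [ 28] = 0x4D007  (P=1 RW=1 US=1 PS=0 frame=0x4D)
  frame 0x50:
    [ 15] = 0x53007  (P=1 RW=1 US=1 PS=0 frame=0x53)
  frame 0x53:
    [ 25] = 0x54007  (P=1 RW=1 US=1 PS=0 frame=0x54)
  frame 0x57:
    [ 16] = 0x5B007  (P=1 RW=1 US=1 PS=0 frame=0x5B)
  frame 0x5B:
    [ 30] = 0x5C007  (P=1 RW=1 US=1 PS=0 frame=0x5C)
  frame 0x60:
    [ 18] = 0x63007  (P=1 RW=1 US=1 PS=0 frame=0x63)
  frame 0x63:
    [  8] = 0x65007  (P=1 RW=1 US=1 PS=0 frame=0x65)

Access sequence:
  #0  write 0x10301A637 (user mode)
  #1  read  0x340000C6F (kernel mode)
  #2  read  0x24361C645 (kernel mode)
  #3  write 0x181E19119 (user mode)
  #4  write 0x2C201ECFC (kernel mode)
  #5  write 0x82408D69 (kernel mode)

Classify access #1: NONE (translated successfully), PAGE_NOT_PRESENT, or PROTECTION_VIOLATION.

Per-access translation:
#0 VA=0x10301A637 (w,user):
  L0 @0x3B[4] → 0x3F007  P=1,RW=1,US=1,PS=0
  L1 @0x3F[24] → 0x42007  P=1,RW=1,US=1,PS=0
  L2 @0x42[26] → 0x46007  P=1,RW=1,US=1,PS=0
  → PA=0x46637  (3 entries read)
#1 VA=0x340000C6F (r,kernel):
  L0 @0x3B[13] → 0x75004  P=0,RW=0,US=1,PS=0
  ⇒ fault: PAGE_NOT_PRESENT  — 1 lookups
#2 VA=0x24361C645 (r,kernel):
  L0 @0x3B[9] → 0x49007  P=1,RW=1,US=1,PS=0
  L1 @0x49[27] → 0x4C007  P=1,RW=1,US=1,PS=0
  L2 @0x4C[28] → 0x4D007  P=1,RW=1,US=1,PS=0
  → PA=0x4D645  (3 entries read)
#3 VA=0x181E19119 (w,user):
  L0 @0x3B[6] → 0x50007  P=1,RW=1,US=1,PS=0
  L1 @0x50[15] → 0x53007  P=1,RW=1,US=1,PS=0
  L2 @0x53[25] → 0x54007  P=1,RW=1,US=1,PS=0
  → PA=0x54119  (3 entries read)
#4 VA=0x2C201ECFC (w,kernel):
  L0 @0x3B[11] → 0x57007  P=1,RW=1,US=1,PS=0
  L1 @0x57[16] → 0x5B007  P=1,RW=1,US=1,PS=0
  L2 @0x5B[30] → 0x5C007  P=1,RW=1,US=1,PS=0
  → PA=0x5CCFC  (3 entries read)
#5 VA=0x82408D69 (w,kernel):
  L0 @0x3B[2] → 0x60007  P=1,RW=1,US=1,PS=0
  L1 @0x60[18] → 0x63007  P=1,RW=1,US=1,PS=0
  L2 @0x63[8] → 0x65007  P=1,RW=1,US=1,PS=0
  → PA=0x65D69  (3 entries read)

Access #1 fault: PAGE_NOT_PRESENT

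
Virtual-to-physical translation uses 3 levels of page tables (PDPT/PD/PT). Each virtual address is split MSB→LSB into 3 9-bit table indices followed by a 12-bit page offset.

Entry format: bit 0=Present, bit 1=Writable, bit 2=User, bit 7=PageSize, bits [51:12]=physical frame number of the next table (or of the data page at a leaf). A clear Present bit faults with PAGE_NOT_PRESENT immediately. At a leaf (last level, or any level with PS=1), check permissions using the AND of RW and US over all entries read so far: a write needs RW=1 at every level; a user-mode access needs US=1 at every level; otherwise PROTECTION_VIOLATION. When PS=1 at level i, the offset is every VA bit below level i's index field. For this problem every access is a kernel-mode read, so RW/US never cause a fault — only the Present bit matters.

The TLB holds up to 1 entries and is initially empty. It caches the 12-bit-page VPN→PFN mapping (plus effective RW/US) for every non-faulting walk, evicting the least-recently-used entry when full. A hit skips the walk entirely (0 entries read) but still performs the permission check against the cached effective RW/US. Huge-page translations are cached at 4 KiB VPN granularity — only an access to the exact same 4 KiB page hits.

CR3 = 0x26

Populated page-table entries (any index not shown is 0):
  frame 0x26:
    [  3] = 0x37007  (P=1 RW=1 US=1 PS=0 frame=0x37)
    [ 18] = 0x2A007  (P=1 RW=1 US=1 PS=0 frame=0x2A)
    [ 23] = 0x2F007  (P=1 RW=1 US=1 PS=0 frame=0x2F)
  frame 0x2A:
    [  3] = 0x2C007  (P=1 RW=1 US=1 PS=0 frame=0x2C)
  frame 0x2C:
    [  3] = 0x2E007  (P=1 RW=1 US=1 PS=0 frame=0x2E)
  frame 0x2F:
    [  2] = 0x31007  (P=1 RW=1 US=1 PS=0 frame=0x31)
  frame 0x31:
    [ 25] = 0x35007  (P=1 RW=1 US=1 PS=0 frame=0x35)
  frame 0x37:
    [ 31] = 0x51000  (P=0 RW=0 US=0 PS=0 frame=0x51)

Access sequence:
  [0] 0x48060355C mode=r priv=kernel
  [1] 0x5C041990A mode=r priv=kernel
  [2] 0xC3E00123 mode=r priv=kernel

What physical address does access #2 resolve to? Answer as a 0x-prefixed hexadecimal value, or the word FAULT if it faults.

Per-access translation:
#0 VA=0x48060355C (r,kernel):
  L0: frame=0x26 idx=18 entry=0x2A007 [P=1 RW=1 US=1 PS=0]
  L1: frame=0x2A idx=3 entry=0x2C007 [P=1 RW=1 US=1 PS=0]
  L2: frame=0x2C idx=3 entry=0x2E007 [P=1 RW=1 US=1 PS=0]
  ✓ 0x2E55C  — 3 lookups
#1 VA=0x5C041990A (r,kernel):
  L0: frame=0x26 idx=23 entry=0x2F007 [P=1 RW=1 US=1 PS=0]
  L1: frame=0x2F idx=2 entry=0x31007 [P=1 RW=1 US=1 PS=0]
  L2: frame=0x31 idx=25 entry=0x35007 [P=1 RW=1 US=1 PS=0]
  ✓ 0x3590A  — 3 lookups
#2 VA=0xC3E00123 (r,kernel):
  L0: frame=0x26 idx=3 entry=0x37007 [P=1 RW=1 US=1 PS=0]
  L1: frame=0x37 idx=31 entry=0x51000 [P=0 RW=0 US=0 PS=0]
  → PAGE_NOT_PRESENT  (2 entries read)

Access #2 PA: FAULT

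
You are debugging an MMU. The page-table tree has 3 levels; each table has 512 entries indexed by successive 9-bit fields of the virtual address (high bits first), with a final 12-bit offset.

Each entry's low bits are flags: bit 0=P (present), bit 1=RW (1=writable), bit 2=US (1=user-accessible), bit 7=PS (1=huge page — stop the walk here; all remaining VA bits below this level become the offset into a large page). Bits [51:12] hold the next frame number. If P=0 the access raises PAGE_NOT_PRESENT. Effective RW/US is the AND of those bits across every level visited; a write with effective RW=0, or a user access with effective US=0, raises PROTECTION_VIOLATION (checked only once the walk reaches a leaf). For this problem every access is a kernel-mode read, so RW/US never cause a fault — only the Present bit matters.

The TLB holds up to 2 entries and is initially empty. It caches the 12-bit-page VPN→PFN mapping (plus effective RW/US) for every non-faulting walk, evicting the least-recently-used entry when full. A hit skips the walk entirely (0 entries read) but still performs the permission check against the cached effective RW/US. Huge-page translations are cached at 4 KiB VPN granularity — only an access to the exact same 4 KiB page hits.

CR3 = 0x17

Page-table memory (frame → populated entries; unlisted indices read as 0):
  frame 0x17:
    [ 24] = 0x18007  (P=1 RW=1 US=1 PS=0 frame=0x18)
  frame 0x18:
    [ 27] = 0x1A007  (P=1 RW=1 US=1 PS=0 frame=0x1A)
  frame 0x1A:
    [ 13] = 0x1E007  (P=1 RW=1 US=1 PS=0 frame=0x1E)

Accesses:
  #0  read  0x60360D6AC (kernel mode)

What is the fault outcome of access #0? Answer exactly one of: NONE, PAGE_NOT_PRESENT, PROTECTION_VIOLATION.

Per-access translation:
#0 VA=0x60360D6AC (r,kernel):
  L0: frame=0x17 idx=24 entry=0x18007 [P=1 RW=1 US=1 PS=0]
  L1: frame=0x18 idx=27 entry=0x1A007 [P=1 RW=1 US=1 PS=0]
  L2: frame=0x1A idx=13 entry=0x1E007 [P=1 RW=1 US=1 PS=0]
  → PA=0x1E6AC  (3 entries read)

Access #0 fault: NONE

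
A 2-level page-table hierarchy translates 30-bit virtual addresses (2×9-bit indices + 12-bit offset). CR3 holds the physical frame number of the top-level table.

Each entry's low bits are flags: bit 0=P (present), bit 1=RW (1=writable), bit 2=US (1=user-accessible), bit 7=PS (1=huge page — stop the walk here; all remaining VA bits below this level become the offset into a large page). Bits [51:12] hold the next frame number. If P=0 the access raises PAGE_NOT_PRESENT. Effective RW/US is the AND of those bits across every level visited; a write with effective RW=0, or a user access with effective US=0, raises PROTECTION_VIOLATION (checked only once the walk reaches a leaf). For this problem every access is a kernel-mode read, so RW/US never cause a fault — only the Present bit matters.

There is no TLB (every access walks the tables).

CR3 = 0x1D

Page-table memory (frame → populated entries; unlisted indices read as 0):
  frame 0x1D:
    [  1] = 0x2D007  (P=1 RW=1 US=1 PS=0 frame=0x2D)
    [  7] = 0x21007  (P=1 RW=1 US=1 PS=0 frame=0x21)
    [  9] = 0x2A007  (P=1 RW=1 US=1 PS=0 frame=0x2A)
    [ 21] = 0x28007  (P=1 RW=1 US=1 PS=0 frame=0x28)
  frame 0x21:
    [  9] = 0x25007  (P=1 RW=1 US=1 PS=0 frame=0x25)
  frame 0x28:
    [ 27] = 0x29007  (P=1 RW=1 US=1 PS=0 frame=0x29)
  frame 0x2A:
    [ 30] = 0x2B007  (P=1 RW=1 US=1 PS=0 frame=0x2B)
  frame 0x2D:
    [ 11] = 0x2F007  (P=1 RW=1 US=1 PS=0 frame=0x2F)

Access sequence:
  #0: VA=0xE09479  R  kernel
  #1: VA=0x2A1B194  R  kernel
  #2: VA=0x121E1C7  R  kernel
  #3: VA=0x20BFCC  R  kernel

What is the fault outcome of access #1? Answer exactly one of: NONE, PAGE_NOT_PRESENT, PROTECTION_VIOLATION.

Trace:
#0 VA=0xE09479 (r,kernel):
  [0] read 0x1D idx=7: raw=0x21007 flags P=1 W=1 U=1 S=0
  [1] read 0x21 idx=9: raw=0x25007 flags P=1 W=1 U=1 S=0
  ✓ 0x25479  — 2 lookups
#1 VA=0x2A1B194 (r,kernel):
  [0] read 0x1D idx=21: raw=0x28007 flags P=1 W=1 U=1 S=0
  [1] read 0x28 idx=27: raw=0x29007 flags P=1 W=1 U=1 S=0
  ✓ 0x29194  — 2 lookups
#2 VA=0x121E1C7 (r,kernel):
  [0] read 0x1D idx=9: raw=0x2A007 flags P=1 W=1 U=1 S=0
  [1] read 0x2A idx=30: raw=0x2B007 flags P=1 W=1 U=1 S=0
  ✓ 0x2B1C7  — 2 lookups
#3 VA=0x20BFCC (r,kernel):
  [0] read 0x1D idx=1: raw=0x2D007 flags P=1 W=1 U=1 S=0
  [1] read 0x2D idx=11: raw=0x2F007 flags P=1 W=1 U=1 S=0
  ✓ 0x2FFCC  — 2 lookups

Access #1 fault: NONE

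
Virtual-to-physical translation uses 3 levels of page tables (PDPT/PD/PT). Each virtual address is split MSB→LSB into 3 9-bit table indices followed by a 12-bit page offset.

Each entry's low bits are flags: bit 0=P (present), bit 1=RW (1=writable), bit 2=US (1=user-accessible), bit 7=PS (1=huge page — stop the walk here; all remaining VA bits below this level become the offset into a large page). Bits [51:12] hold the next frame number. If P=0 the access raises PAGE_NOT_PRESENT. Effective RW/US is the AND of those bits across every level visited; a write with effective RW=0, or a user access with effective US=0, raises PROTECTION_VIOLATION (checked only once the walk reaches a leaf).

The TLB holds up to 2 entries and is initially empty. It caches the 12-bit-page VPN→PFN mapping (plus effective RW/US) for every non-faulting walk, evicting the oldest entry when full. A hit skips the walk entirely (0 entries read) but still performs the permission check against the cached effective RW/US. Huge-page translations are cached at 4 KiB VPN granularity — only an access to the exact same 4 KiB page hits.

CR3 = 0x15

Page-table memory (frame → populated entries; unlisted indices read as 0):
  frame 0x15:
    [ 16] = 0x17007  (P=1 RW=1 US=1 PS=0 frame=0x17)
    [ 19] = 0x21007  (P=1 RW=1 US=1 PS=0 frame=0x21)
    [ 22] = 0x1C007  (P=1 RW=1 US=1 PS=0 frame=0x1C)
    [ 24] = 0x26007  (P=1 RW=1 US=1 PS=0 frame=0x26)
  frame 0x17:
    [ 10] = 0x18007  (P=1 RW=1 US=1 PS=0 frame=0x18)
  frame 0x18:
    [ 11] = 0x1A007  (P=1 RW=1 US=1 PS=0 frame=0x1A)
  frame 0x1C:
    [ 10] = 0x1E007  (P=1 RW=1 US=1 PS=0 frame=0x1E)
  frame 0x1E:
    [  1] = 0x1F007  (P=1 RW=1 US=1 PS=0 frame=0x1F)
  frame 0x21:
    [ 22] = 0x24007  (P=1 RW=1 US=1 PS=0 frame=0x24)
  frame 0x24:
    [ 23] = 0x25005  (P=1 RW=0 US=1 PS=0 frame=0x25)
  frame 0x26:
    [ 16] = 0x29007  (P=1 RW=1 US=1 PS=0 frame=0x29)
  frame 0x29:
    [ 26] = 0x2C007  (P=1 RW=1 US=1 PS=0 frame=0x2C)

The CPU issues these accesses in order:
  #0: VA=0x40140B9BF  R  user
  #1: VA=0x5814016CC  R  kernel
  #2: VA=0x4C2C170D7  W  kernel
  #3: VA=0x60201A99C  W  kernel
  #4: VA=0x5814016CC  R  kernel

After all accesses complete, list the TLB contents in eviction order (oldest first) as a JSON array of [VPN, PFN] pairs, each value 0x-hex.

Trace:
#0 VA=0x40140B9BF (r,user):
  L0: frame=0x15 idx=16 entry=0x17007 [P=1 RW=1 US=1 PS=0]
  L1: frame=0x17 idx=10 entry=0x18007 [P=1 RW=1 US=1 PS=0]
  L2: frame=0x18 idx=11 entry=0x1A007 [P=1 RW=1 US=1 PS=0]
  ✓ 0x1A9BF  — 3 lookups
#1 VA=0x5814016CC (r,kernel):
  L0: frame=0x15 idx=22 entry=0x1C007 [P=1 RW=1 US=1 PS=0]
  L1: frame=0x1C idx=10 entry=0x1E007 [P=1 RW=1 US=1 PS=0]
  L2: frame=0x1E idx=1 entry=0x1F007 [P=1 RW=1 US=1 PS=0]
  ✓ 0x1F6CC  — 3 lookups
#2 VA=0x4C2C170D7 (w,kernel):
  L0: frame=0x15 idx=19 entry=0x21007 [P=1 RW=1 US=1 PS=0]
  L1: frame=0x21 idx=22 entry=0x24007 [P=1 RW=1 US=1 PS=0]
  L2: frame=0x24 idx=23 entry=0x25005 [P=1 RW=0 US=1 PS=0]
  → PROTECTION_VIOLATION  (3 entries read)
#3 VA=0x60201A99C (w,kernel):
  L0: frame=0x15 idx=24 entry=0x26007 [P=1 RW=1 US=1 PS=0]
  L1: frame=0x26 idx=16 entry=0x29007 [P=1 RW=1 US=1 PS=0]
  L2: frame=0x29 idx=26 entry=0x2C007 [P=1 RW=1 US=1 PS=0]
  ✓ 0x2C99C  — 3 lookups
#4 VA=0x5814016CC (r,kernel):
  TLB hit vpn=0x581401 → PA=0x1F6CC

TLB: [["0x581401", "0x1F"], ["0x60201A", "0x2C"]]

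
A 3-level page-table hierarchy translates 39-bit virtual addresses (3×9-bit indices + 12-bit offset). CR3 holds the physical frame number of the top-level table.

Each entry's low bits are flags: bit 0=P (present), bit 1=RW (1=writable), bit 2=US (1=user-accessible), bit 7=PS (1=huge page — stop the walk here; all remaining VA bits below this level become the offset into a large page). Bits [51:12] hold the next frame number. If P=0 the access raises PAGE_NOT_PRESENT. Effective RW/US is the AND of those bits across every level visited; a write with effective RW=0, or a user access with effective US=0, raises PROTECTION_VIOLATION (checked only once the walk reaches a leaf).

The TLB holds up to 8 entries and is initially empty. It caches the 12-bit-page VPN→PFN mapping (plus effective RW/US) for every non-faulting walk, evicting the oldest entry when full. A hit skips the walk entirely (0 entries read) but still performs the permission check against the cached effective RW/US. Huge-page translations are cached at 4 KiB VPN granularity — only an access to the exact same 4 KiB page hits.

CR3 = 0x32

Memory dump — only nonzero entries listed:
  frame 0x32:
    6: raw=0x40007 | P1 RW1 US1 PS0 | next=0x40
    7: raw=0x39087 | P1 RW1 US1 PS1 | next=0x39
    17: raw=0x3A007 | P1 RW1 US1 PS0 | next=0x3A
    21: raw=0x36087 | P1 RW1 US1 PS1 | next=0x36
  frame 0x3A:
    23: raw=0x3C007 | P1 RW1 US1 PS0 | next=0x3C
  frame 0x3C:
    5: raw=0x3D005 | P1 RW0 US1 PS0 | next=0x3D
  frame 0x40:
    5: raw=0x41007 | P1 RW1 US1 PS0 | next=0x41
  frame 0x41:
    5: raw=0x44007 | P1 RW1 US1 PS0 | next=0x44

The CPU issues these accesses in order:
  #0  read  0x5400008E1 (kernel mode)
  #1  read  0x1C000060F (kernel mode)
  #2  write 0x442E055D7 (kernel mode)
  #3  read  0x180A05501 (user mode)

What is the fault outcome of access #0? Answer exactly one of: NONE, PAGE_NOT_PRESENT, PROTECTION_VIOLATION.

Trace:
#0 VA=0x5400008E1 (r,kernel):
  L0: frame=0x32 idx=21 entry=0x36087 [P=1 RW=1 US=1 PS=1]
  → PA=0x368E1 (huge @L0)  (1 entries read)
#1 VA=0x1C000060F (r,kernel):
  L0: frame=0x32 idx=7 entry=0x39087 [P=1 RW=1 US=1 PS=1]
  → PA=0x3960F (huge @L0)  (1 entries read)
#2 VA=0x442E055D7 (w,kernel):
  L0: frame=0x32 idx=17 entry=0x3A007 [P=1 RW=1 US=1 PS=0]
  L1: frame=0x3A idx=23 entry=0x3C007 [P=1 RW=1 US=1 PS=0]
  L2: frame=0x3C idx=5 entry=0x3D005 [P=1 RW=0 US=1 PS=0]
  → PROTECTION_VIOLATION  (3 entries read)
#3 VA=0x180A05501 (r,user):
  L0: frame=0x32 idx=6 entry=0x40007 [P=1 RW=1 US=1 PS=0]
  L1: frame=0x40 idx=5 entry=0x41007 [P=1 RW=1 US=1 PS=0]
  L2: frame=0x41 idx=5 entry=0x44007 [P=1 RW=1 US=1 PS=0]
  → PA=0x44501  (3 entries read)

Access #0 fault: NONE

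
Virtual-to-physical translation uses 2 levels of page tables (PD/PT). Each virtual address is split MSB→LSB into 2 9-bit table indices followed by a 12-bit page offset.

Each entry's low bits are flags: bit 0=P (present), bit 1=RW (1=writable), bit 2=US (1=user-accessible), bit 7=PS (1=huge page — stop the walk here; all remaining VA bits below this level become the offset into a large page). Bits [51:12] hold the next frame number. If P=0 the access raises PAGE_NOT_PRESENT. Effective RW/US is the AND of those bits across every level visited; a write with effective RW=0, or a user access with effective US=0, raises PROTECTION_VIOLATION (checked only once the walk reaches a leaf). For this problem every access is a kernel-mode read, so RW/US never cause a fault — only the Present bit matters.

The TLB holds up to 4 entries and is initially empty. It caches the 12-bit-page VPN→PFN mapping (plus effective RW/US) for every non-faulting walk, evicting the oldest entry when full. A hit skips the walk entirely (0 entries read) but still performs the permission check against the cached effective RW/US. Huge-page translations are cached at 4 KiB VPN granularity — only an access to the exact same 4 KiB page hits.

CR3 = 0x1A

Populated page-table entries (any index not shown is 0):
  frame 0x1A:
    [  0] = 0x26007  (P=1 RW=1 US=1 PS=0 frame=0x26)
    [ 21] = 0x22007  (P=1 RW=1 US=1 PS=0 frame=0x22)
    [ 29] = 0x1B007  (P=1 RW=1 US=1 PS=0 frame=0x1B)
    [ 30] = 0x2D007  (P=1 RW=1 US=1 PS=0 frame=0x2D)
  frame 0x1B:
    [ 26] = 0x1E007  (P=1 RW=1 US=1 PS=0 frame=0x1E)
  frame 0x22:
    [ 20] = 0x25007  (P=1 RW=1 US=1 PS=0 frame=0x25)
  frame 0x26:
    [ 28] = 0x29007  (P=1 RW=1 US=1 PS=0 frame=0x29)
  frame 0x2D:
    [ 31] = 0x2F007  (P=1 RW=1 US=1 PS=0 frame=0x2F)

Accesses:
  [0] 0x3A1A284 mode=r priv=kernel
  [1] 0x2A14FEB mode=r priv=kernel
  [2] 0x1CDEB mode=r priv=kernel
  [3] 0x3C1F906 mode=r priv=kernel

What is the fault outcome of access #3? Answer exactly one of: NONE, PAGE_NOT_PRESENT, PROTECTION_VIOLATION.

Trace:
#0 VA=0x3A1A284 (r,kernel):
  L0 @0x1A[29] → 0x1B007  P=1,RW=1,US=1,PS=0
  L1 @0x1B[26] → 0x1E007  P=1,RW=1,US=1,PS=0
  ✓ 0x1E284  — 2 lookups
#1 VA=0x2A14FEB (r,kernel):
  L0 @0x1A[21] → 0x22007  P=1,RW=1,US=1,PS=0
  L1 @0x22[20] → 0x25007  P=1,RW=1,US=1,PS=0
  ✓ 0x25FEB  — 2 lookups
#2 VA=0x1CDEB (r,kernel):
  L0 @0x1A[0] → 0x26007  P=1,RW=1,US=1,PS=0
  L1 @0x26[28] → 0x29007  P=1,RW=1,US=1,PS=0
  ✓ 0x29DEB  — 2 lookups
#3 VA=0x3C1F906 (r,kernel):
  L0 @0x1A[30] → 0x2D007  P=1,RW=1,US=1,PS=0
  L1 @0x2D[31] → 0x2F007  P=1,RW=1,US=1,PS=0
  ✓ 0x2F906  — 2 lookups

Access #3 fault: NONE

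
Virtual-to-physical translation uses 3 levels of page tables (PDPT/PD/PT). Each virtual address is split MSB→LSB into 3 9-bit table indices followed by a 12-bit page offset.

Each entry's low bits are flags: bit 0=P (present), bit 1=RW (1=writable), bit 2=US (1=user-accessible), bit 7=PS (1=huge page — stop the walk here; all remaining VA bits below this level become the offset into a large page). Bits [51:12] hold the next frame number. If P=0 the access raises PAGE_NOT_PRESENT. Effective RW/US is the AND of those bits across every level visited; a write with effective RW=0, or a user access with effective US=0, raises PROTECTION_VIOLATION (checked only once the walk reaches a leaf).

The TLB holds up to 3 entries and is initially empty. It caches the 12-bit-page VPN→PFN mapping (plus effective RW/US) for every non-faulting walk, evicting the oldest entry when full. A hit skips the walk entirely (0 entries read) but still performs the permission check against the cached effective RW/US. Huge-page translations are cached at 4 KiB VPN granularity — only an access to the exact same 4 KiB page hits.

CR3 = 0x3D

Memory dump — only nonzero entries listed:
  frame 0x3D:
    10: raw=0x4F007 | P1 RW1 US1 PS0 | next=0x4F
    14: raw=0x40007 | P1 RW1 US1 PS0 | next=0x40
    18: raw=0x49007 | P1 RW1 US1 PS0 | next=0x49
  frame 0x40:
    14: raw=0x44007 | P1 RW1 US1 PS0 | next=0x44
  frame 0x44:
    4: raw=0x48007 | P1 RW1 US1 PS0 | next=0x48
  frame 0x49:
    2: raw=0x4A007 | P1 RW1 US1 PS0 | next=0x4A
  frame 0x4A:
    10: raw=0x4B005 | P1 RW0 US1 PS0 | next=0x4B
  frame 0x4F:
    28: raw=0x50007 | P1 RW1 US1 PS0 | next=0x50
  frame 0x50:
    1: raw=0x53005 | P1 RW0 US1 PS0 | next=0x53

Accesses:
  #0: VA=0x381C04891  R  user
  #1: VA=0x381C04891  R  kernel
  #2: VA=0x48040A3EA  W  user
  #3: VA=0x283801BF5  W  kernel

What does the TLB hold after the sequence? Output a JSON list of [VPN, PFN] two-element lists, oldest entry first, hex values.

Walk each access:
#0 VA=0x381C04891 (r,user):
  L0: frame=0x3D idx=14 entry=0x40007 [P=1 RW=1 US=1 PS=0]
  L1: frame=0x40 idx=14 entry=0x44007 [P=1 RW=1 US=1 PS=0]
  L2: frame=0x44 idx=4 entry=0x48007 [P=1 RW=1 US=1 PS=0]
  ✓ 0x48891  — 3 lookups
#1 VA=0x381C04891 (r,kernel):
  TLB hit vpn=0x381C04 → PA=0x48891
#2 VA=0x48040A3EA (w,user):
  L0: frame=0x3D idx=18 entry=0x49007 [P=1 RW=1 US=1 PS=0]
  L1: frame=0x49 idx=2 entry=0x4A007 [P=1 RW=1 US=1 PS=0]
  L2: frame=0x4A idx=10 entry=0x4B005 [P=1 RW=0 US=1 PS=0]
  ⇒ fault: PROTECTION_VIOLATION  — 3 lookups
#3 VA=0x283801BF5 (w,kernel):
  L0: frame=0x3D idx=10 entry=0x4F007 [P=1 RW=1 US=1 PS=0]
  L1: frame=0x4F idx=28 entry=0x50007 [P=1 RW=1 US=1 PS=0]
  L2: frame=0x50 idx=1 entry=0x53005 [P=1 RW=0 US=1 PS=0]
  ⇒ fault: PROTECTION_VIOLATION  — 3 lookups

TLB: [["0x381C04", "0x48"]]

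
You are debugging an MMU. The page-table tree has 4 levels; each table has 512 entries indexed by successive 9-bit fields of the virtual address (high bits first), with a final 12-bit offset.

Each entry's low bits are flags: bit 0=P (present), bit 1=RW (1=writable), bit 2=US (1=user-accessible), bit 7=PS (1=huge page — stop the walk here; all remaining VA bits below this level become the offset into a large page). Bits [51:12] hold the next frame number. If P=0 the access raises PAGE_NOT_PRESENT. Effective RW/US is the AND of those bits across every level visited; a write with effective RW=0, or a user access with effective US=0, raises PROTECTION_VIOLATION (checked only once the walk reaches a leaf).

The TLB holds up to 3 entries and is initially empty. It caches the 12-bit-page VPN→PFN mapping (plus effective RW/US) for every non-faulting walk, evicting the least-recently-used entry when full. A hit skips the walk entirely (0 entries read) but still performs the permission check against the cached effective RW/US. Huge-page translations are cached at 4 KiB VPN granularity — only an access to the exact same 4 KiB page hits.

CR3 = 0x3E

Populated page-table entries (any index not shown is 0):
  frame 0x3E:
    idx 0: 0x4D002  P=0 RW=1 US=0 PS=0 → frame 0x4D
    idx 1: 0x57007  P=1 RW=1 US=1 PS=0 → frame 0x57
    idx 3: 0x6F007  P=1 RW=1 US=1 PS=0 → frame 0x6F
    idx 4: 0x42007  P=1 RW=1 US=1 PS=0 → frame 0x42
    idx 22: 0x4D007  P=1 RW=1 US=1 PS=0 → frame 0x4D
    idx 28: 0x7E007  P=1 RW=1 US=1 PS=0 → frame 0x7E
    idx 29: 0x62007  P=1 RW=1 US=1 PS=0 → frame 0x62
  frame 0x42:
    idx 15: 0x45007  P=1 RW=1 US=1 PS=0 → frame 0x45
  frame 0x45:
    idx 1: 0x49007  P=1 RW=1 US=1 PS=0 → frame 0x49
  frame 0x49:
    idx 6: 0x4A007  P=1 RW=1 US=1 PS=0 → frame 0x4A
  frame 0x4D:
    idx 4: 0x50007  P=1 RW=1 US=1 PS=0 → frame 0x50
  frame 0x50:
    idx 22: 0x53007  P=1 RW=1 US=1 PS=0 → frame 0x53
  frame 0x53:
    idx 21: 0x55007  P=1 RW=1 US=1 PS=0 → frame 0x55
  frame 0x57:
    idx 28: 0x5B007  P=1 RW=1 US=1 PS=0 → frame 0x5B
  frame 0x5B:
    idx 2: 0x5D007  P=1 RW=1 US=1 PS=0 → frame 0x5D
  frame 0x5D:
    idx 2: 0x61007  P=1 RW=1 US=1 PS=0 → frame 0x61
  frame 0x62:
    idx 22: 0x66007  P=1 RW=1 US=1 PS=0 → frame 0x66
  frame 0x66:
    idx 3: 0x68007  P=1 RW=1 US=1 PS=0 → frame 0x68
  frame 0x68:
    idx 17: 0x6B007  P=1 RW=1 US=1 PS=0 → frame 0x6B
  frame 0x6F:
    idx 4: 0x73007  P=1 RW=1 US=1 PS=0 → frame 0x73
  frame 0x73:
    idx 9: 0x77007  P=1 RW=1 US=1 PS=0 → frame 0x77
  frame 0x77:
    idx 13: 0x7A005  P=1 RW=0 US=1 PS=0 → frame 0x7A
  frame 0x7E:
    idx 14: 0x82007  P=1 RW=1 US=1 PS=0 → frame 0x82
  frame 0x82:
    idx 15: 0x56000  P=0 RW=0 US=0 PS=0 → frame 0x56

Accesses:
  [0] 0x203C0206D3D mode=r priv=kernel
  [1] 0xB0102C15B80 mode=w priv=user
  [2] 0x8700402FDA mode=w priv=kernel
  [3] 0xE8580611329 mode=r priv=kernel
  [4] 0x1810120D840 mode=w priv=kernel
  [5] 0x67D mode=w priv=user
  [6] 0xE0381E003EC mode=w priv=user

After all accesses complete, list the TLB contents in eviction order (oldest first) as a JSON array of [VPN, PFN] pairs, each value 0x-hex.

Per-access translation:
#0 VA=0x203C0206D3D (r,kernel):
  L0: frame=0x3E idx=4 entry=0x42007 [P=1 RW=1 US=1 PS=0]
  L1: frame=0x42 idx=15 entry=0x45007 [P=1 RW=1 US=1 PS=0]
  L2: frame=0x45 idx=1 entry=0x49007 [P=1 RW=1 US=1 PS=0]
  L3: frame=0x49 idx=6 entry=0x4A007 [P=1 RW=1 US=1 PS=0]
  ✓ 0x4AD3D  — 4 lookups
#1 VA=0xB0102C15B80 (w,user):
  L0: frame=0x3E idx=22 entry=0x4D007 [P=1 RW=1 US=1 PS=0]
  L1: frame=0x4D idx=4 entry=0x50007 [P=1 RW=1 US=1 PS=0]
  L2: frame=0x50 idx=22 entry=0x53007 [P=1 RW=1 US=1 PS=0]
  L3: frame=0x53 idx=21 entry=0x55007 [P=1 RW=1 US=1 PS=0]
  ✓ 0x55B80  — 4 lookups
#2 VA=0x8700402FDA (w,kernel):
  L0: frame=0x3E idx=1 entry=0x57007 [P=1 RW=1 US=1 PS=0]
  L1: frame=0x57 idx=28 entry=0x5B007 [P=1 RW=1 US=1 PS=0]
  L2: frame=0x5B idx=2 entry=0x5D007 [P=1 RW=1 US=1 PS=0]
  L3: frame=0x5D idx=2 entry=0x61007 [P=1 RW=1 US=1 PS=0]
  ✓ 0x61FDA  — 4 lookups
#3 VA=0xE8580611329 (r,kernel):
  L0: frame=0x3E idx=29 entry=0x62007 [P=1 RW=1 US=1 PS=0]
  L1: frame=0x62 idx=22 entry=0x66007 [P=1 RW=1 US=1 PS=0]
  L2: frame=0x66 idx=3 entry=0x68007 [P=1 RW=1 US=1 PS=0]
  L3: frame=0x68 idx=17 entry=0x6B007 [P=1 RW=1 US=1 PS=0]
  ✓ 0x6B329  — 4 lookups
#4 VA=0x1810120D840 (w,kernel):
  L0: frame=0x3E idx=3 entry=0x6F007 [P=1 RW=1 US=1 PS=0]
  L1: frame=0x6F idx=4 entry=0x73007 [P=1 RW=1 US=1 PS=0]
  L2: frame=0x73 idx=9 entry=0x77007 [P=1 RW=1 US=1 PS=0]
  L3: frame=0x77 idx=13 entry=0x7A005 [P=1 RW=0 US=1 PS=0]
  ✗ PROTECTION_VIOLATION  [4 reads]
#5 VA=0x67D (w,user):
  L0: frame=0x3E idx=0 entry=0x4D002 [P=0 RW=1 US=0 PS=0]
  ✗ PAGE_NOT_PRESENT  [1 reads]
#6 VA=0xE0381E003EC (w,user):
  L0: frame=0x3E idx=28 entry=0x7E007 [P=1 RW=1 US=1 PS=0]
  L1: frame=0x7E idx=14 entry=0x82007 [P=1 RW=1 US=1 PS=0]
  L2: frame=0x82 idx=15 entry=0x56000 [P=0 RW=0 US=0 PS=0]
  ✗ PAGE_NOT_PRESENT  [3 reads]

TLB: [["0xB0102C15", "0x55"], ["0x8700402", "0x61"], ["0xE8580611", "0x6B"]]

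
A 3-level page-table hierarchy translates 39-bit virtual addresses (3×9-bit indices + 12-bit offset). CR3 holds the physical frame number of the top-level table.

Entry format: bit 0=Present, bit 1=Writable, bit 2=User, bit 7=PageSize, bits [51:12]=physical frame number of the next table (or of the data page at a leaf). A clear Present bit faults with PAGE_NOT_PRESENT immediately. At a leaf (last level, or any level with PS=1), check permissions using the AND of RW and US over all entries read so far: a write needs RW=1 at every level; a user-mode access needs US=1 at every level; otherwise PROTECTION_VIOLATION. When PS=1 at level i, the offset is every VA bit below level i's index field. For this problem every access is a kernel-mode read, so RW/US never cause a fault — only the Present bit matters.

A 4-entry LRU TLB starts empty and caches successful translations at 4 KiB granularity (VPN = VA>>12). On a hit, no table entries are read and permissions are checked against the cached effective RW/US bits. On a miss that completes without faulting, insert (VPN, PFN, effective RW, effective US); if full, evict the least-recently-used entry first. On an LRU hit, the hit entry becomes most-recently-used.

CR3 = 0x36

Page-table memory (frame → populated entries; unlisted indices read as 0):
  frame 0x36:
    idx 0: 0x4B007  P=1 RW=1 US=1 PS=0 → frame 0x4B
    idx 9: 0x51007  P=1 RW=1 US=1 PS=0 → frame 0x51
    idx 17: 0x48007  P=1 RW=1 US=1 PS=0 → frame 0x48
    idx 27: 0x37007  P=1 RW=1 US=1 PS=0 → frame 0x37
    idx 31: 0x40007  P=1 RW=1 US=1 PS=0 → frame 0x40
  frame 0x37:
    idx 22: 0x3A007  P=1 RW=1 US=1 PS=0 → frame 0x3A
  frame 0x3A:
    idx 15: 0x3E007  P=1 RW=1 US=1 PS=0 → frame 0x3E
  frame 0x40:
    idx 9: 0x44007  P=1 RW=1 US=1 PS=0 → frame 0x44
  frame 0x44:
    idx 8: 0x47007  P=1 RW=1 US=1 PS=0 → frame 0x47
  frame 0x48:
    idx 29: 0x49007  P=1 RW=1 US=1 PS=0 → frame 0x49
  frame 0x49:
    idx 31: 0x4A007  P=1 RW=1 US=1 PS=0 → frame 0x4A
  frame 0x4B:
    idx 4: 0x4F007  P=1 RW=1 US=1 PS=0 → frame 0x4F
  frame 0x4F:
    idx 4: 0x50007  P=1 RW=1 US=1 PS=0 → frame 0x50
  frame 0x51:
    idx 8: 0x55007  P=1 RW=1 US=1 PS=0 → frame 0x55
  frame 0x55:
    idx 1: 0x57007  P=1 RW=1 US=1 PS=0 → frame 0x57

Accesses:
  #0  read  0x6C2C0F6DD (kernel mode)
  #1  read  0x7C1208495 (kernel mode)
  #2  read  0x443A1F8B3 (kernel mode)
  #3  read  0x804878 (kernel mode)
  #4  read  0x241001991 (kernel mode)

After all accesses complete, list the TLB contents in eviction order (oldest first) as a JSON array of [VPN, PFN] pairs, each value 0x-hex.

Trace:
#0 VA=0x6C2C0F6DD (r,kernel):
  lvl0: tbl 0x36, slot 27 ⇒ 0x37007 (P1/RW1/US1/PS0)
  lvl1: tbl 0x37, slot 22 ⇒ 0x3A007 (P1/RW1/US1/PS0)
  lvl2: tbl 0x3A, slot 15 ⇒ 0x3E007 (P1/RW1/US1/PS0)
  → PA=0x3E6DD  (3 entries read)
#1 VA=0x7C1208495 (r,kernel):
  lvl0: tbl 0x36, slot 31 ⇒ 0x40007 (P1/RW1/US1/PS0)
  lvl1: tbl 0x40, slot 9 ⇒ 0x44007 (P1/RW1/US1/PS0)
  lvl2: tbl 0x44, slot 8 ⇒ 0x47007 (P1/RW1/US1/PS0)
  → PA=0x47495  (3 entries read)
#2 VA=0x443A1F8B3 (r,kernel):
  lvl0: tbl 0x36, slot 17 ⇒ 0x48007 (P1/RW1/US1/PS0)
  lvl1: tbl 0x48, slot 29 ⇒ 0x49007 (P1/RW1/US1/PS0)
  lvl2: tbl 0x49, slot 31 ⇒ 0x4A007 (P1/RW1/US1/PS0)
  → PA=0x4A8B3  (3 entries read)
#3 VA=0x804878 (r,kernel):
  lvl0: tbl 0x36, slot 0 ⇒ 0x4B007 (P1/RW1/US1/PS0)
  lvl1: tbl 0x4B, slot 4 ⇒ 0x4F007 (P1/RW1/US1/PS0)
  lvl2: tbl 0x4F, slot 4 ⇒ 0x50007 (P1/RW1/US1/PS0)
  → PA=0x50878  (3 entries read)
#4 VA=0x241001991 (r,kernel):
  lvl0: tbl 0x36, slot 9 ⇒ 0x51007 (P1/RW1/US1/PS0)
  lvl1: tbl 0x51, slot 8 ⇒ 0x55007 (P1/RW1/US1/PS0)
  lvl2: tbl 0x55, slot 1 ⇒ 0x57007 (P1/RW1/US1/PS0)
  → PA=0x57991  (3 entries read)

TLB: [["0x7C1208", "0x47"], ["0x443A1F", "0x4A"], ["0x804", "0x50"], ["0x241001", "0x57"]]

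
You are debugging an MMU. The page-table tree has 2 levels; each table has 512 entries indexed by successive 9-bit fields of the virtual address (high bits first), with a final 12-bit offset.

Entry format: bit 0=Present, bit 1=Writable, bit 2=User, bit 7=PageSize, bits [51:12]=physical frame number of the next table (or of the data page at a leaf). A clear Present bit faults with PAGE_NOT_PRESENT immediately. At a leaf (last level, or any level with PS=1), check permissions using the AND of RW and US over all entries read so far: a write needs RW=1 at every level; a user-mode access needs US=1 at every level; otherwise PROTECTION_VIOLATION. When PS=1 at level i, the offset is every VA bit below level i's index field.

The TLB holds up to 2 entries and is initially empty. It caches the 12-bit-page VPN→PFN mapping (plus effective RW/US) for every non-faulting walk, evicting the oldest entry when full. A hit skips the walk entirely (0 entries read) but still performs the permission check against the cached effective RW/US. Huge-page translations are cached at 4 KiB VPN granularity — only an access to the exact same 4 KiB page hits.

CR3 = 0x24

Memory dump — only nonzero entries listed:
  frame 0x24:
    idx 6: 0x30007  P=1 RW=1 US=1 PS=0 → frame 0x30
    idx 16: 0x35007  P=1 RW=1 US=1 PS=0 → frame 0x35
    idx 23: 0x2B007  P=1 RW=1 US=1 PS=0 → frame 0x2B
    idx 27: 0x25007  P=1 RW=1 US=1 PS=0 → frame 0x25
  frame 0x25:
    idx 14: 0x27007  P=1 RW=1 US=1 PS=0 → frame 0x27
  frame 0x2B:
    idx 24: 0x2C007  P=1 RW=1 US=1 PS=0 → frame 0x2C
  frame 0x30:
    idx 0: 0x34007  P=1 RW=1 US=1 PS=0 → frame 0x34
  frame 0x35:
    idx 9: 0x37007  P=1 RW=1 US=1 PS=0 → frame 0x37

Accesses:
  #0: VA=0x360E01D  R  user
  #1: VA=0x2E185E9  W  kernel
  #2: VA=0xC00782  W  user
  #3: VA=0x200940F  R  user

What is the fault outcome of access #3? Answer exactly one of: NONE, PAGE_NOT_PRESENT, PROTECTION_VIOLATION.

Per-access translation:
#0 VA=0x360E01D (r,user):
  [0] read 0x24 idx=27: raw=0x25007 flags P=1 W=1 U=1 S=0
  [1] read 0x25 idx=14: raw=0x27007 flags P=1 W=1 U=1 S=0
  ⇒ phys 0x2701D  [2 reads]
#1 VA=0x2E185E9 (w,kernel):
  [0] read 0x24 idx=23: raw=0x2B007 flags P=1 W=1 U=1 S=0
  [1] read 0x2B idx=24: raw=0x2C007 flags P=1 W=1 U=1 S=0
  ⇒ phys 0x2C5E9  [2 reads]
#2 VA=0xC00782 (w,user):
  [0] read 0x24 idx=6: raw=0x30007 flags P=1 W=1 U=1 S=0
  [1] read 0x30 idx=0: raw=0x34007 flags P=1 W=1 U=1 S=0
  ⇒ phys 0x34782  [2 reads]
#3 VA=0x200940F (r,user):
  [0] read 0x24 idx=16: raw=0x35007 flags P=1 W=1 U=1 S=0
  [1] read 0x35 idx=9: raw=0x37007 flags P=1 W=1 U=1 S=0
  ⇒ phys 0x3740F  [2 reads]

Access #3 fault: NONE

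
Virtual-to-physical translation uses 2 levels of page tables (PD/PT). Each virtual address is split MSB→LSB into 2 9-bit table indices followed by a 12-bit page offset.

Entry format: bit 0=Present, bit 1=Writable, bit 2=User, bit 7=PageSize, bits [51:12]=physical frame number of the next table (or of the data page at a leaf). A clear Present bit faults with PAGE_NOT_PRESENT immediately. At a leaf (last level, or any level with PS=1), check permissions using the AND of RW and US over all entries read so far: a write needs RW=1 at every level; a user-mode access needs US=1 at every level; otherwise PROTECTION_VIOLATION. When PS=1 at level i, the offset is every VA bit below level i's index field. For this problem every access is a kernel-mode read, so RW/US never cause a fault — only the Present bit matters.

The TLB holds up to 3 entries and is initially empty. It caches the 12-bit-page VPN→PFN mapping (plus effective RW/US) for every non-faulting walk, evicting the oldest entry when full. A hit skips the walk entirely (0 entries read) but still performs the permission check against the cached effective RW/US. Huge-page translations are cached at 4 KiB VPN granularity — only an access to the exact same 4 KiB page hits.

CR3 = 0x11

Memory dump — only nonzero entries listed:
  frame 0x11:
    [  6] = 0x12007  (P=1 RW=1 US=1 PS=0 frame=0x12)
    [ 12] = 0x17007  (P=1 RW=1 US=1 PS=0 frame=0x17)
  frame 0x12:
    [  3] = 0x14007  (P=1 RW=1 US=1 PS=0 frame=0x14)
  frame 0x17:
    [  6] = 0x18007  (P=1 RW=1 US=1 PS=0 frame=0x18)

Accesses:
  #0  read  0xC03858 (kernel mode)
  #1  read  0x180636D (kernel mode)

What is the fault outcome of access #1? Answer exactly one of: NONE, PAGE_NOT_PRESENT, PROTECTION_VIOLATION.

Walk each access:
#0 VA=0xC03858 (r,kernel):
  lvl0: tbl 0x11, slot 6 ⇒ 0x12007 (P1/RW1/US1/PS0)
  lvl1: tbl 0x12, slot 3 ⇒ 0x14007 (P1/RW1/US1/PS0)
  → PA=0x14858  (2 entries read)
#1 VA=0x180636D (r,kernel):
  lvl0: tbl 0x11, slot 12 ⇒ 0x17007 (P1/RW1/US1/PS0)
  lvl1: tbl 0x17, slot 6 ⇒ 0x18007 (P1/RW1/US1/PS0)
  → PA=0x1836D  (2 entries read)

Access #1 fault: NONE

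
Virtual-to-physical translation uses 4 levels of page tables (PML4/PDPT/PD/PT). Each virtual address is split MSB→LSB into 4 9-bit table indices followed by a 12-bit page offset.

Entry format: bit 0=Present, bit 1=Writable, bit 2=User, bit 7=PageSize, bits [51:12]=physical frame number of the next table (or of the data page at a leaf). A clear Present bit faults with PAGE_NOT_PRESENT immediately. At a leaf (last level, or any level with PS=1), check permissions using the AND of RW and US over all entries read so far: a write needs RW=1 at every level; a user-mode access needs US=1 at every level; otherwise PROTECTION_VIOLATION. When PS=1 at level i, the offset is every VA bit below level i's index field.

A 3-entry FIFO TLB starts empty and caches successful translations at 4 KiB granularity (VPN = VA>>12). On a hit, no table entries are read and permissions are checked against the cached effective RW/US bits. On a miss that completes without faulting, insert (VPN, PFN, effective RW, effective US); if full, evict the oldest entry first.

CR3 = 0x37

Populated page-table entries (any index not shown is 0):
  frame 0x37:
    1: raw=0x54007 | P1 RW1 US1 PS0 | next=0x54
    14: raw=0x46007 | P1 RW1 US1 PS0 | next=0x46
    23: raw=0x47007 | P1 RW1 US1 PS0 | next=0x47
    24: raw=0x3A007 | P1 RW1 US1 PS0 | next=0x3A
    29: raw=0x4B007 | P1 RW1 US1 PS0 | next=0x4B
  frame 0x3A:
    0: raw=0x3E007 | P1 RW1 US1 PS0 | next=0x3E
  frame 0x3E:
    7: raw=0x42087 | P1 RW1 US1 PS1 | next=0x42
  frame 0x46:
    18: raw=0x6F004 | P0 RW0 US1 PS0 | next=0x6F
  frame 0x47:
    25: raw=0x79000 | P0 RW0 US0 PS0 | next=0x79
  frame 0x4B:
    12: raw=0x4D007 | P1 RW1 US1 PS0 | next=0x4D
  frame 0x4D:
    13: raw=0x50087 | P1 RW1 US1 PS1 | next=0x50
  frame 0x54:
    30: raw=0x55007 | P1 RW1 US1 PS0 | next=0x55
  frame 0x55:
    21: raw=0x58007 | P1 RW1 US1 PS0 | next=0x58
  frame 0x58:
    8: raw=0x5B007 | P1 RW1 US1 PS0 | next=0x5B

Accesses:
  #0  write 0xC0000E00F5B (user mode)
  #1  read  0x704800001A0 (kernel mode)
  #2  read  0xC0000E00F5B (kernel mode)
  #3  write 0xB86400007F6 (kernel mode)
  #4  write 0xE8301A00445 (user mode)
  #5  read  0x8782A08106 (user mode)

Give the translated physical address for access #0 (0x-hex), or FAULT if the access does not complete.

Trace:
#0 VA=0xC0000E00F5B (w,user):
  L0: frame=0x37 idx=24 entry=0x3A007 [P=1 RW=1 US=1 PS=0]
  L1: frame=0x3A idx=0 entry=0x3E007 [P=1 RW=1 US=1 PS=0]
  L2: frame=0x3E idx=7 entry=0x42087 [P=1 RW=1 US=1 PS=1]
  ⇒ phys 0x42F5B (huge @L2)  [3 reads]
#1 VA=0x704800001A0 (r,kernel):
  L0: frame=0x37 idx=14 entry=0x46007 [P=1 RW=1 US=1 PS=0]
  L1: frame=0x46 idx=18 entry=0x6F004 [P=0 RW=0 US=1 PS=0]
  → PAGE_NOT_PRESENT  (2 entries read)
#2 VA=0xC0000E00F5B (r,kernel):
  TLB hit vpn=0xC0000E00 → PA=0x42F5B
#3 VA=0xB86400007F6 (w,kernel):
  L0: frame=0x37 idx=23 entry=0x47007 [P=1 RW=1 US=1 PS=0]
  L1: frame=0x47 idx=25 entry=0x79000 [P=0 RW=0 US=0 PS=0]
  → PAGE_NOT_PRESENT  (2 entries read)
#4 VA=0xE8301A00445 (w,user):
  L0: frame=0x37 idx=29 entry=0x4B007 [P=1 RW=1 US=1 PS=0]
  L1: frame=0x4B idx=12 entry=0x4D007 [P=1 RW=1 US=1 PS=0]
  L2: frame=0x4D idx=13 entry=0x50087 [P=1 RW=1 US=1 PS=1]
  ⇒ phys 0x50445 (huge @L2)  [3 reads]
#5 VA=0x8782A08106 (r,user):
  L0: frame=0x37 idx=1 entry=0x54007 [P=1 RW=1 US=1 PS=0]
  L1: frame=0x54 idx=30 entry=0x55007 [P=1 RW=1 US=1 PS=0]
  L2: frame=0x55 idx=21 entry=0x58007 [P=1 RW=1 US=1 PS=0]
  L3: frame=0x58 idx=8 entry=0x5B007 [P=1 RW=1 US=1 PS=0]
  ⇒ phys 0x5B106  [4 reads]

Access #0 PA: 0x42F5B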